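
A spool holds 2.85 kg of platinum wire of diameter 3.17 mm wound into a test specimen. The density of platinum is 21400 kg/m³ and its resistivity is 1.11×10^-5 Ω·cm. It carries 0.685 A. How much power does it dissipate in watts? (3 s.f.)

0.111 W

ρ = 1.11×10^-5 Ω·cm = 1.11×10^-7 Ω·m
A = π(d/2)² = π(1.5850e-03 m)² = 7.8924e-06 m²
L = m/(density·A) = 2.85/(21400×7.8924e-06) = 16.87 m
R = ρL/A = (1.11×10^-7)(16.87)/(7.8924e-06) = 0.2373 Ω
P = I²R = (0.685)² × 0.2373 = 0.111 W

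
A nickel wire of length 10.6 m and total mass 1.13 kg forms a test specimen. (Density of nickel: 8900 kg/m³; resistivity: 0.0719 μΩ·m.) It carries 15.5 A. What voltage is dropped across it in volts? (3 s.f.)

ρ = 0.0719 μΩ·m = 7.19×10^-8 Ω·m
A = m/(density·L) = 1.13/(8900×10.6) = 1.1978e-05 m²
R = ρL/A = (7.19×10^-8)(10.6)/(1.1978e-05) = 0.06363 Ω
V = IR = 15.5 × 0.06363 = 0.986 V

0.986 V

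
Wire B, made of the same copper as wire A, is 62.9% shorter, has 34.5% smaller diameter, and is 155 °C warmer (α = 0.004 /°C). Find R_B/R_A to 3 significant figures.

R ∝ ρL/d² with ρ ∝ (1+αΔT), so R_B/R_A = (1 − 62.9/100) × (1 − 34.5/100)⁻² × (1 + 0.004×155)
= 0.371 × 2.331 × 1.62 = 1.40

1.40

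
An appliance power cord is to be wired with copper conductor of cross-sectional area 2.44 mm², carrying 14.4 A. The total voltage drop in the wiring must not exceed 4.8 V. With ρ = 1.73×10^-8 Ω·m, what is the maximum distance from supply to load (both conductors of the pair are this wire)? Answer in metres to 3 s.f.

A = 2.44 mm² = 2.440e-06 m²
L_max = V_max·A/(2·ρI) = (4.8)(2.440e-06)/(2×1.73×10^-8×14.4) = 23.5 m

23.5 m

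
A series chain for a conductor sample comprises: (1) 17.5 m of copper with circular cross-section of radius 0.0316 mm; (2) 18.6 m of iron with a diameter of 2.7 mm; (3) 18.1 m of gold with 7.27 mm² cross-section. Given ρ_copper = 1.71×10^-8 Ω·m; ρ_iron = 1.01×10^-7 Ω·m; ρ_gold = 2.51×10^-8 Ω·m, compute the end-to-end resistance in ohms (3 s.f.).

Seg 1: A = πr² = π(3.1600e-05 m)² = 3.137e-09 m²
R_1 = (1.71×10^-8)(17.5)/(3.137e-09) = 95.39 Ω
Seg 2: A = π(d/2)² = π(1.3500e-03 m)² = 5.726e-06 m²
R_2 = (1.01×10^-7)(18.6)/(5.726e-06) = 0.3281 Ω
Seg 3: A = 7.27 mm² = 7.270e-06 m²
R_3 = (2.51×10^-8)(18.1)/(7.270e-06) = 0.06249 Ω
R_total = R_1 + R_2 + R_3 = 95.8 Ω

95.8 Ω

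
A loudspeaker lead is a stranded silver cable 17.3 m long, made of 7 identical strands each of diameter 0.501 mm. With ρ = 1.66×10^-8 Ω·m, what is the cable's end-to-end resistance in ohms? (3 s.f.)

A_strand = π(2.5050e-04 m)² = 1.971e-07 m²
R_strand = ρL/A = (1.66×10^-8)(17.3)/(1.971e-07) = 1.457 Ω
R_total = R_strand/N = 1.457/7 = 0.208 Ω

0.208 Ω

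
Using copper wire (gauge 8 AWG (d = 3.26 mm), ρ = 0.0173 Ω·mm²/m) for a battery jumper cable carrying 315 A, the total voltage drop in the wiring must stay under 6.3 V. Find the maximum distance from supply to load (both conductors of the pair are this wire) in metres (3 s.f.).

4.82 m

ρ = 0.0173 Ω·mm²/m = 1.73×10^-8 Ω·m
A = π(3.26/2 mm)² = π(1.6300e-03 m)² = 8.347e-06 m²
L_max = V_max·A/(2·ρI) = (6.3)(8.347e-06)/(2×1.73×10^-8×315) = 4.82 m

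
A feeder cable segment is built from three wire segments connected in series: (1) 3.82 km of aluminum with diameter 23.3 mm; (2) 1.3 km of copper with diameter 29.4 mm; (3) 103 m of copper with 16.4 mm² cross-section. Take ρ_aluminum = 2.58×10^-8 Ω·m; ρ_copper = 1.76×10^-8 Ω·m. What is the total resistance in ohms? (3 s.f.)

Seg 1: A = π(d/2)² = π(1.1650e-02 m)² = 4.264e-04 m²
R_1 = (2.58×10^-8)(3820)/(4.264e-04) = 0.2311 Ω
Seg 2: A = π(d/2)² = π(1.4700e-02 m)² = 6.789e-04 m²
R_2 = (1.76×10^-8)(1300)/(6.789e-04) = 0.0337 Ω
Seg 3: A = 16.4 mm² = 1.640e-05 m²
R_3 = (1.76×10^-8)(103)/(1.640e-05) = 0.1105 Ω
R_total = R_1 + R_2 + R_3 = 0.375 Ω

0.375 Ω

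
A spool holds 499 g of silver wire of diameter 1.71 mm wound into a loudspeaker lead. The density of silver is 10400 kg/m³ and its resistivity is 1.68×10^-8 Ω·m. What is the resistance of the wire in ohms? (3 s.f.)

0.153 Ω

A = π(d/2)² = π(8.5500e-04 m)² = 2.2966e-06 m²
L = m/(density·A) = 0.499/(10400×2.2966e-06) = 20.89 m
R = ρL/A = (1.68×10^-8)(20.89)/(2.2966e-06) = 0.153 Ω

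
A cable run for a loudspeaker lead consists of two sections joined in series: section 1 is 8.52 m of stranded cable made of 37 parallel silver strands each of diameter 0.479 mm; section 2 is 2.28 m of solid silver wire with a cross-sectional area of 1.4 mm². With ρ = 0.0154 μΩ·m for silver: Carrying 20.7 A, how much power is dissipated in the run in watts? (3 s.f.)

ρ = 0.0154 μΩ·m = 1.54×10^-8 Ω·m
Section 1: A_strand = π(2.3950e-04)² = 1.802e-07 m²; R₁ = ρL/(N·A_s) = (1.54×10^-8)(8.52)/(37×1.802e-07) = 0.01968 Ω
Section 2: A = 1.4 mm² = 1.400e-06 m²
R₂ = (1.54×10^-8)(2.28)/(1.400e-06) = 0.02508 Ω
R = R₁ + R₂ = 0.04476 Ω
P = I²R = (20.7)² × 0.04476 = 19.2 W

19.2 W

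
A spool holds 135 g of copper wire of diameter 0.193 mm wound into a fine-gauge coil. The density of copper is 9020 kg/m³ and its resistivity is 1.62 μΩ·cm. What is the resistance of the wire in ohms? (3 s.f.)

283 Ω

ρ = 1.62 μΩ·cm = 1.62×10^-8 Ω·m
A = π(d/2)² = π(9.6500e-05 m)² = 2.9255e-08 m²
L = m/(density·A) = 0.135/(9020×2.9255e-08) = 511.6 m
R = ρL/A = (1.62×10^-8)(511.6)/(2.9255e-08) = 283 Ω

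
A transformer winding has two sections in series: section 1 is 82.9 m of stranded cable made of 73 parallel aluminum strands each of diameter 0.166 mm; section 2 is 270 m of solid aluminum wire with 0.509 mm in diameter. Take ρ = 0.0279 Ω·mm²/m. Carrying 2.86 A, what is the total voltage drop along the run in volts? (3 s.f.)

110 V

ρ = 0.0279 Ω·mm²/m = 2.79×10^-8 Ω·m
Section 1: A_strand = π(8.3000e-05)² = 2.164e-08 m²; R₁ = ρL/(N·A_s) = (2.79×10^-8)(82.9)/(73×2.164e-08) = 1.464 Ω
Section 2: A = π(d/2)² = π(2.5450e-04 m)² = 2.035e-07 m²
R₂ = (2.79×10^-8)(270)/(2.035e-07) = 37.02 Ω
R = R₁ + R₂ = 38.48 Ω
V = IR = 2.86 × 38.48 = 110 V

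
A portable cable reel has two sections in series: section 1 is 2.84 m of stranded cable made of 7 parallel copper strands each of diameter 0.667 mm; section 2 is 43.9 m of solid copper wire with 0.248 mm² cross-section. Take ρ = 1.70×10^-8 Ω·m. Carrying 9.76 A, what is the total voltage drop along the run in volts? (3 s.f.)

29.6 V

Section 1: A_strand = π(3.3350e-04)² = 3.494e-07 m²; R₁ = ρL/(N·A_s) = (1.70×10^-8)(2.84)/(7×3.494e-07) = 0.01974 Ω
Section 2: A = 0.248 mm² = 2.480e-07 m²
R₂ = (1.70×10^-8)(43.9)/(2.480e-07) = 3.009 Ω
R = R₁ + R₂ = 3.029 Ω
V = IR = 9.76 × 3.029 = 29.6 V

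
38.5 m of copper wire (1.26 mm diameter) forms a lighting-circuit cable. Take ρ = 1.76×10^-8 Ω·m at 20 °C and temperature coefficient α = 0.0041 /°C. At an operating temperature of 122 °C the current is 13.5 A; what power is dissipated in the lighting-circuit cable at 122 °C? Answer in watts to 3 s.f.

A = π(d/2)² = π(6.3000e-04 m)² = 1.247e-06 m²
R₍20₎ = ρL/A = (1.76×10^-8)(38.5)/(1.247e-06) = 0.5434 Ω
R₍122₎ = R₍20₎(1 + αΔT) = 0.5434 × (1 + 0.0041×102) = 0.7707 Ω
P = I²R = (13.5)² × 0.7707 = 140 W

140 W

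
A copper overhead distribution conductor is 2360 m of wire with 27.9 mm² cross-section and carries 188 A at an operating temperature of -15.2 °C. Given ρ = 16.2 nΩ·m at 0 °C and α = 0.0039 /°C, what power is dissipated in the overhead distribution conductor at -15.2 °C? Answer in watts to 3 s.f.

ρ = 16.2 nΩ·m = 1.62×10^-8 Ω·m
A = 27.9 mm² = 2.790e-05 m²
R₍0₎ = ρL/A = (1.62×10^-8)(2360)/(2.790e-05) = 1.37 Ω
R₍-15.2₎ = R₍0₎(1 + αΔT) = 1.37 × (1 + 0.0039×-15.2) = 1.289 Ω
P = I²R = (188)² × 1.289 = 45600 W

45600 W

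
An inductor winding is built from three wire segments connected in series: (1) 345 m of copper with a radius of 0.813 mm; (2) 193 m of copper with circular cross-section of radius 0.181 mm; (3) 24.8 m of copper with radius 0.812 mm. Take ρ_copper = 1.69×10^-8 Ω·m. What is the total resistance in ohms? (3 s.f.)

Seg 1: A = πr² = π(8.1300e-04 m)² = 2.076e-06 m²
R_1 = (1.69×10^-8)(345)/(2.076e-06) = 2.808 Ω
Seg 2: A = πr² = π(1.8100e-04 m)² = 1.029e-07 m²
R_2 = (1.69×10^-8)(193)/(1.029e-07) = 31.69 Ω
Seg 3: A = πr² = π(8.1200e-04 m)² = 2.071e-06 m²
R_3 = (1.69×10^-8)(24.8)/(2.071e-06) = 0.2023 Ω
R_total = R_1 + R_2 + R_3 = 34.7 Ω

34.7 Ω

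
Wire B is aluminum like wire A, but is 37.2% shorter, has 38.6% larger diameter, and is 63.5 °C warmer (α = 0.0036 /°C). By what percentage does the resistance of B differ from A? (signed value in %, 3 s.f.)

R ∝ ρL/d² with ρ ∝ (1+αΔT), so R_B/R_A = (1 − 37.2/100) × (1 + 38.6/100)⁻² × (1 + 0.0036×63.5)
= 0.628 × 0.5206 × 1.229 = 0.4017
(R_B − R_A)/R_A = 0.4017 − 1 = -59.8%

-59.8%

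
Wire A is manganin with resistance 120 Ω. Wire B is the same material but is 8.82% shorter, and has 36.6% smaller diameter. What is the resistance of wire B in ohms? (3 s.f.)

R ∝ L/d², so R_B/R_A = (1 − 8.82/100) × (1 − 36.6/100)⁻²
= 0.9118 × 2.488 = 2.268
R_B = 2.268 × 120 = 272 Ω

272 Ω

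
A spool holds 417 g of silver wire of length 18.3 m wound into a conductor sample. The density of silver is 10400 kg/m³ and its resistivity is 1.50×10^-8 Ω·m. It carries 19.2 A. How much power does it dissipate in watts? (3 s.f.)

46.2 W

A = m/(density·L) = 0.417/(10400×18.3) = 2.1910e-06 m²
R = ρL/A = (1.50×10^-8)(18.3)/(2.1910e-06) = 0.1253 Ω
P = I²R = (19.2)² × 0.1253 = 46.2 W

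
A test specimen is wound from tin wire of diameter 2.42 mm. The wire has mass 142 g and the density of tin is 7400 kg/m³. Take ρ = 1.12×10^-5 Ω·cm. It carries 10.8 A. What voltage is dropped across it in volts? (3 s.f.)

1.10 V

ρ = 1.12×10^-5 Ω·cm = 1.12×10^-7 Ω·m
A = π(d/2)² = π(1.2100e-03 m)² = 4.5996e-06 m²
L = m/(density·A) = 0.142/(7400×4.5996e-06) = 4.172 m
R = ρL/A = (1.12×10^-7)(4.172)/(4.5996e-06) = 0.1016 Ω
V = IR = 10.8 × 0.1016 = 1.10 V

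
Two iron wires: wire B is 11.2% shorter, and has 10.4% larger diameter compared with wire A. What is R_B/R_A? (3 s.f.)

R ∝ L/d², so R_B/R_A = (1 − 11.2/100) × (1 + 10.4/100)⁻²
= 0.888 × 0.8205 = 0.729

0.729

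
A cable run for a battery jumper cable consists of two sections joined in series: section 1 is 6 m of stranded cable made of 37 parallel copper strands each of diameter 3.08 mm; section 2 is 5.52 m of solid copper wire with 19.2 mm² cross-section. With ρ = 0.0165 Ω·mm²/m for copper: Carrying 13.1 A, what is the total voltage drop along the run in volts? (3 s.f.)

ρ = 0.0165 Ω·mm²/m = 1.65×10^-8 Ω·m
Section 1: A_strand = π(1.5400e-03)² = 7.451e-06 m²; R₁ = ρL/(N·A_s) = (1.65×10^-8)(6)/(37×7.451e-06) = 3.591×10^-4 Ω
Section 2: A = 19.2 mm² = 1.920e-05 m²
R₂ = (1.65×10^-8)(5.52)/(1.920e-05) = 0.004744 Ω
R = R₁ + R₂ = 0.005103 Ω
V = IR = 13.1 × 0.005103 = 0.0668 V

0.0668 V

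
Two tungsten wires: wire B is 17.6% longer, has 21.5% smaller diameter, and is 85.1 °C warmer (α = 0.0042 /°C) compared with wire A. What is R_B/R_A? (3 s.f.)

2.59

R ∝ ρL/d² with ρ ∝ (1+αΔT), so R_B/R_A = (1 + 17.6/100) × (1 − 21.5/100)⁻² × (1 + 0.0042×85.1)
= 1.176 × 1.623 × 1.357 = 2.59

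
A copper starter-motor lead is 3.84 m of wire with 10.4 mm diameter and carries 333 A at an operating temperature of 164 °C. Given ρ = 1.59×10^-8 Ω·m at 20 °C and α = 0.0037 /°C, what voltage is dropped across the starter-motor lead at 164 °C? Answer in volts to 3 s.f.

0.367 V

A = π(d/2)² = π(5.2000e-03 m)² = 8.495e-05 m²
R₍20₎ = ρL/A = (1.59×10^-8)(3.84)/(8.495e-05) = 7.187×10^-4 Ω
R₍164₎ = R₍20₎(1 + αΔT) = 7.187×10^-4 × (1 + 0.0037×144) = 0.001102 Ω
V = IR = 333 × 0.001102 = 0.367 V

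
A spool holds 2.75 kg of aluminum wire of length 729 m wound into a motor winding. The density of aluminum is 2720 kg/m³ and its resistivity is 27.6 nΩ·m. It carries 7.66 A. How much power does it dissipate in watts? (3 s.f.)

851 W

ρ = 27.6 nΩ·m = 2.76×10^-8 Ω·m
A = m/(density·L) = 2.75/(2720×729) = 1.3869e-06 m²
R = ρL/A = (2.76×10^-8)(729)/(1.3869e-06) = 14.51 Ω
P = I²R = (7.66)² × 14.51 = 851 W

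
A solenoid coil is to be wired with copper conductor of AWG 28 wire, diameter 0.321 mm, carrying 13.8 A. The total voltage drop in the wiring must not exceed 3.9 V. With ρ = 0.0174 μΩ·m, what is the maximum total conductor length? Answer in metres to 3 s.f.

ρ = 0.0174 μΩ·m = 1.74×10^-8 Ω·m
A = π(0.321/2 mm)² = π(1.6050e-04 m)² = 8.093e-08 m²
L_max = V_max·A/(1·ρI) = (3.9)(8.093e-08)/(1.74×10^-8×13.8) = 1.31 m

1.31 m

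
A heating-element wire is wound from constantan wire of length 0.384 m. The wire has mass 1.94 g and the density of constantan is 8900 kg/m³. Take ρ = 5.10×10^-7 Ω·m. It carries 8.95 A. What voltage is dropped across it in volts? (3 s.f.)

3.09 V

A = m/(density·L) = 0.00194/(8900×0.384) = 5.6765e-07 m²
R = ρL/A = (5.10×10^-7)(0.384)/(5.6765e-07) = 0.345 Ω
V = IR = 8.95 × 0.345 = 3.09 V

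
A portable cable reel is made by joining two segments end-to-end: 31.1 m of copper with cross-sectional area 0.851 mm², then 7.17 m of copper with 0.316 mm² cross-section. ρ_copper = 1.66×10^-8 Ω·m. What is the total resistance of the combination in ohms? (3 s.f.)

Segment 1: A = 0.851 mm² = 8.510e-07 m²
R₁ = ρL/A = (1.66×10^-8)(31.1)/(8.510e-07) = 0.6067 Ω
Segment 2: A = 0.316 mm² = 3.160e-07 m²
R₂ = (1.66×10^-8)(7.17)/(3.160e-07) = 0.3767 Ω
R = R₁ + R₂ = 0.983 Ω

0.983 Ω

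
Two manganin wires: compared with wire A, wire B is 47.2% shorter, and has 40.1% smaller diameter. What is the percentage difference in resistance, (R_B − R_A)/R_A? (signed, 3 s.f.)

R ∝ L/d², so R_B/R_A = (1 − 47.2/100) × (1 − 40.1/100)⁻²
= 0.528 × 2.787 = 1.472
(R_B − R_A)/R_A = 1.472 − 1 = 47.2%

47.2%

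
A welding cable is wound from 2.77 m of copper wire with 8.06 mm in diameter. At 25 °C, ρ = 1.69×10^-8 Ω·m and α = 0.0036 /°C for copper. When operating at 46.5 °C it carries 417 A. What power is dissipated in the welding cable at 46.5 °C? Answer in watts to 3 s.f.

172 W

A = π(d/2)² = π(4.0300e-03 m)² = 5.102e-05 m²
R₍25₎ = ρL/A = (1.69×10^-8)(2.77)/(5.102e-05) = 9.175×10^-4 Ω
R₍46.5₎ = R₍25₎(1 + αΔT) = 9.175×10^-4 × (1 + 0.0036×21.5) = 9.885×10^-4 Ω
P = I²R = (417)² × 9.885×10^-4 = 172 W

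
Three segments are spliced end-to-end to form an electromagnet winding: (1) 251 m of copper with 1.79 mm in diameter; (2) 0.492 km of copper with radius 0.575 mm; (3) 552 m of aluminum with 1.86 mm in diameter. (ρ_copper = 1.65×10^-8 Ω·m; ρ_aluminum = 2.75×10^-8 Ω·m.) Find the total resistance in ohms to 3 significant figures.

15.0 Ω

Seg 1: A = π(d/2)² = π(8.9500e-04 m)² = 2.516e-06 m²
R_1 = (1.65×10^-8)(251)/(2.516e-06) = 1.646 Ω
Seg 2: A = πr² = π(5.7500e-04 m)² = 1.039e-06 m²
R_2 = (1.65×10^-8)(492)/(1.039e-06) = 7.816 Ω
Seg 3: A = π(d/2)² = π(9.3000e-04 m)² = 2.717e-06 m²
R_3 = (2.75×10^-8)(552)/(2.717e-06) = 5.587 Ω
R_total = R_1 + R_2 + R_3 = 15.0 Ω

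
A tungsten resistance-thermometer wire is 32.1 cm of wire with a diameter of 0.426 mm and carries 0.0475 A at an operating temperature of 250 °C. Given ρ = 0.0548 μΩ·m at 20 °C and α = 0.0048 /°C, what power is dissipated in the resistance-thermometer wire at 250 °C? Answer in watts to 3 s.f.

ρ = 0.0548 μΩ·m = 5.48×10^-8 Ω·m
A = π(d/2)² = π(2.1300e-04 m)² = 1.425e-07 m²
R₍20₎ = ρL/A = (5.48×10^-8)(0.321)/(1.425e-07) = 0.1234 Ω
R₍250₎ = R₍20₎(1 + αΔT) = 0.1234 × (1 + 0.0048×230) = 0.2597 Ω
P = I²R = (0.0475)² × 0.2597 = 5.86×10^-4 W

5.86×10^-4 W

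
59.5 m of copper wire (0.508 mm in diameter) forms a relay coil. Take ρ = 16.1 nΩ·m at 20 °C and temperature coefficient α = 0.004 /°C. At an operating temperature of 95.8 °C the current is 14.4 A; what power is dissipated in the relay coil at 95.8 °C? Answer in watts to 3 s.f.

ρ = 16.1 nΩ·m = 1.61×10^-8 Ω·m
A = π(d/2)² = π(2.5400e-04 m)² = 2.027e-07 m²
R₍20₎ = ρL/A = (1.61×10^-8)(59.5)/(2.027e-07) = 4.726 Ω
R₍95.8₎ = R₍20₎(1 + αΔT) = 4.726 × (1 + 0.004×75.8) = 6.159 Ω
P = I²R = (14.4)² × 6.159 = 1280 W

1280 W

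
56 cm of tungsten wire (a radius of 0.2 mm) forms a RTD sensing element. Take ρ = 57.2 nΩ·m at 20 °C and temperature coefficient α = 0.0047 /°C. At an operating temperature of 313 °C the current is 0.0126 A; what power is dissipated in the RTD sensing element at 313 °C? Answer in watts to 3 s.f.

ρ = 57.2 nΩ·m = 5.72×10^-8 Ω·m
A = πr² = π(2.0000e-04 m)² = 1.257e-07 m²
R₍20₎ = ρL/A = (5.72×10^-8)(0.56)/(1.257e-07) = 0.2549 Ω
R₍313₎ = R₍20₎(1 + αΔT) = 0.2549 × (1 + 0.0047×293) = 0.6059 Ω
P = I²R = (0.0126)² × 0.6059 = 9.62×10^-5 W

9.62×10^-5 W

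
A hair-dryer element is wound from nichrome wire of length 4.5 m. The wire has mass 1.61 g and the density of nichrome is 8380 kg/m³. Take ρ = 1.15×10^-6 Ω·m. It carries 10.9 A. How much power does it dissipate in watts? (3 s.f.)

A = m/(density·L) = 0.00161/(8380×4.5) = 4.2694e-08 m²
R = ρL/A = (1.15×10^-6)(4.5)/(4.2694e-08) = 121.2 Ω
P = I²R = (10.9)² × 121.2 = 14400 W

14400 W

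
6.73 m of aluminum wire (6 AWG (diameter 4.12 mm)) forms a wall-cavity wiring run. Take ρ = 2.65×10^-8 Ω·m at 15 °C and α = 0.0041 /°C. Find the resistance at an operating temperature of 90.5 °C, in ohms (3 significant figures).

A = π(4.12/2 mm)² = π(2.0600e-03 m)² = 1.333e-05 m²
R₍15°C₎ = ρL/A = (2.65×10^-8)(6.73)/(1.333e-05) = 0.01338 Ω
R = R₀(1 + αΔT) = 0.01338(1 + 0.0041×75.5) = 0.0175 Ω

0.0175 Ω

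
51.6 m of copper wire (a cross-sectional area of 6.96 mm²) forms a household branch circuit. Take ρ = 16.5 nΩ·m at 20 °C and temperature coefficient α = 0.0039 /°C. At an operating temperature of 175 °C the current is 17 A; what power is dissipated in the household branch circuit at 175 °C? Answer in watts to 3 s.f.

ρ = 16.5 nΩ·m = 1.65×10^-8 Ω·m
A = 6.96 mm² = 6.960e-06 m²
R₍20₎ = ρL/A = (1.65×10^-8)(51.6)/(6.960e-06) = 0.1223 Ω
R₍175₎ = R₍20₎(1 + αΔT) = 0.1223 × (1 + 0.0039×155) = 0.1963 Ω
P = I²R = (17)² × 0.1963 = 56.7 W

56.7 W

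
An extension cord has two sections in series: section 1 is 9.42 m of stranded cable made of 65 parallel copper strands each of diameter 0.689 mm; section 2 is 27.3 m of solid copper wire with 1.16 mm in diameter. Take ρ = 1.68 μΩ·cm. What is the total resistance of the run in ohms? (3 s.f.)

ρ = 1.68 μΩ·cm = 1.68×10^-8 Ω·m
Section 1: A_strand = π(3.4450e-04)² = 3.728e-07 m²; R₁ = ρL/(N·A_s) = (1.68×10^-8)(9.42)/(65×3.728e-07) = 0.00653 Ω
Section 2: A = π(d/2)² = π(5.8000e-04 m)² = 1.057e-06 m²
R₂ = (1.68×10^-8)(27.3)/(1.057e-06) = 0.434 Ω
R = R₁ + R₂ = 0.441 Ω

0.441 Ω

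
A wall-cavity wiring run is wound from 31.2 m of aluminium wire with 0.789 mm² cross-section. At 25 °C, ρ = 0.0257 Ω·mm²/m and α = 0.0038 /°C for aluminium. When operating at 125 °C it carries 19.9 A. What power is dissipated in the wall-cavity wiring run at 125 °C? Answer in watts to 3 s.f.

ρ = 0.0257 Ω·mm²/m = 2.57×10^-8 Ω·m
A = 0.789 mm² = 7.890e-07 m²
R₍25₎ = ρL/A = (2.57×10^-8)(31.2)/(7.890e-07) = 1.016 Ω
R₍125₎ = R₍25₎(1 + αΔT) = 1.016 × (1 + 0.0038×100) = 1.402 Ω
P = I²R = (19.9)² × 1.402 = 555 W

555 W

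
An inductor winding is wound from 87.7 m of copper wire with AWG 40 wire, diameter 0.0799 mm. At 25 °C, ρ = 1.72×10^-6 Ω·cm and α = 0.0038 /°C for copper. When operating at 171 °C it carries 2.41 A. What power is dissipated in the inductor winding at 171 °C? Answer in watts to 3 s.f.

ρ = 1.72×10^-6 Ω·cm = 1.72×10^-8 Ω·m
A = π(0.0799/2 mm)² = π(3.9950e-05 m)² = 5.014e-09 m²
R₍25₎ = ρL/A = (1.72×10^-8)(87.7)/(5.014e-09) = 300.8 Ω
R₍171₎ = R₍25₎(1 + αΔT) = 300.8 × (1 + 0.0038×146) = 467.8 Ω
P = I²R = (2.41)² × 467.8 = 2720 W

2720 W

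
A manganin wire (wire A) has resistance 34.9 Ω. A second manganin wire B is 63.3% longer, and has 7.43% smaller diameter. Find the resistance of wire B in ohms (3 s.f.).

66.5 Ω

R ∝ L/d², so R_B/R_A = (1 + 63.3/100) × (1 − 7.43/100)⁻²
= 1.633 × 1.167 = 1.906
R_B = 1.906 × 34.9 = 66.5 Ω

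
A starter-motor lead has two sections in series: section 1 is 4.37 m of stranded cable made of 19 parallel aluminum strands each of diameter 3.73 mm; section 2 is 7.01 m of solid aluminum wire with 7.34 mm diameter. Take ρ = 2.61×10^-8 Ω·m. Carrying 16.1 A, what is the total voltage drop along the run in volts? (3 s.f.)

0.0785 V

Section 1: A_strand = π(1.8650e-03)² = 1.093e-05 m²; R₁ = ρL/(N·A_s) = (2.61×10^-8)(4.37)/(19×1.093e-05) = 5.494×10^-4 Ω
Section 2: A = π(d/2)² = π(3.6700e-03 m)² = 4.231e-05 m²
R₂ = (2.61×10^-8)(7.01)/(4.231e-05) = 0.004324 Ω
R = R₁ + R₂ = 0.004873 Ω
V = IR = 16.1 × 0.004873 = 0.0785 V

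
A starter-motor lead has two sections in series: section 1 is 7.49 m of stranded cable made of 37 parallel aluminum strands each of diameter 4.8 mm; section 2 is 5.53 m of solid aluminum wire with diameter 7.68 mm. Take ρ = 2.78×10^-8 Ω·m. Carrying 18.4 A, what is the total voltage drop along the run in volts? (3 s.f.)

0.0668 V

Section 1: A_strand = π(2.4000e-03)² = 1.810e-05 m²; R₁ = ρL/(N·A_s) = (2.78×10^-8)(7.49)/(37×1.810e-05) = 3.110×10^-4 Ω
Section 2: A = π(d/2)² = π(3.8400e-03 m)² = 4.632e-05 m²
R₂ = (2.78×10^-8)(5.53)/(4.632e-05) = 0.003319 Ω
R = R₁ + R₂ = 0.00363 Ω
V = IR = 18.4 × 0.00363 = 0.0668 V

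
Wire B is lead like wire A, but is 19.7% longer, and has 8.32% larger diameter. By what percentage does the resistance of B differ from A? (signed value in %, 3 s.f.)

2.02%

R ∝ L/d², so R_B/R_A = (1 + 19.7/100) × (1 + 8.32/100)⁻²
= 1.197 × 0.8523 = 1.02
(R_B − R_A)/R_A = 1.02 − 1 = 2.02%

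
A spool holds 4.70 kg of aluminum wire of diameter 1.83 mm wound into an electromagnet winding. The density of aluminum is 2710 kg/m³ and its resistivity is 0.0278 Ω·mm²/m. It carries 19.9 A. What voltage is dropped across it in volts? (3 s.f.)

ρ = 0.0278 Ω·mm²/m = 2.78×10^-8 Ω·m
A = π(d/2)² = π(9.1500e-04 m)² = 2.6302e-06 m²
L = m/(density·A) = 4.7/(2710×2.6302e-06) = 659.4 m
R = ρL/A = (2.78×10^-8)(659.4)/(2.6302e-06) = 6.969 Ω
V = IR = 19.9 × 6.969 = 139 V

139 V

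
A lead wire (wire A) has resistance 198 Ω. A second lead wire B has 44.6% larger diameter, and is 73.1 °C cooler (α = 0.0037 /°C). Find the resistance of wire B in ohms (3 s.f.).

R ∝ ρL/d² with ρ ∝ (1+αΔT), so R_B/R_A = (1 + 44.6/100)⁻² × (1 − 0.0037×73.1)
= 0.4783 × 0.7295 = 0.3489
R_B = 0.3489 × 198 = 69.1 Ω

69.1 Ω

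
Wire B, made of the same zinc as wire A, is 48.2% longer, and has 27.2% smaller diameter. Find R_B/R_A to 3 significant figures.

R ∝ L/d², so R_B/R_A = (1 + 48.2/100) × (1 − 27.2/100)⁻²
= 1.482 × 1.887 = 2.80

2.80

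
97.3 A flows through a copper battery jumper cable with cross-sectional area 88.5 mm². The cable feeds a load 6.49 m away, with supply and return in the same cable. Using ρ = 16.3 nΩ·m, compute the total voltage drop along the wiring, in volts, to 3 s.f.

ρ = 16.3 nΩ·m = 1.63×10^-8 Ω·m
A = 88.5 mm² = 8.850e-05 m²
Total conductor length (both ways) L = 2 × 6.49 = 12.98 m
R = ρL/A = (1.63×10^-8)(12.98)/(8.850e-05) = 0.002391 Ω
V = IR = 97.3 × 0.002391 = 0.233 V

0.233 V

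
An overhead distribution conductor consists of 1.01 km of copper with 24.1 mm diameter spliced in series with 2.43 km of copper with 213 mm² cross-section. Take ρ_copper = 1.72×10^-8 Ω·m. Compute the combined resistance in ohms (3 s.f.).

Segment 1: A = π(d/2)² = π(1.2050e-02 m)² = 4.562e-04 m²
R₁ = ρL/A = (1.72×10^-8)(1010)/(4.562e-04) = 0.03808 Ω
Segment 2: A = 213 mm² = 2.130e-04 m²
R₂ = (1.72×10^-8)(2430)/(2.130e-04) = 0.1962 Ω
R = R₁ + R₂ = 0.234 Ω

0.234 Ω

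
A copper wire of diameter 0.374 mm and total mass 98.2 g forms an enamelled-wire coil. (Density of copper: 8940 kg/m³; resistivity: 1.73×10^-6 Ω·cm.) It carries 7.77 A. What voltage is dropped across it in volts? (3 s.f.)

ρ = 1.73×10^-6 Ω·cm = 1.73×10^-8 Ω·m
A = π(d/2)² = π(1.8700e-04 m)² = 1.0986e-07 m²
L = m/(density·A) = 0.0982/(8940×1.0986e-07) = 99.99 m
R = ρL/A = (1.73×10^-8)(99.99)/(1.0986e-07) = 15.75 Ω
V = IR = 7.77 × 15.75 = 122 V

122 V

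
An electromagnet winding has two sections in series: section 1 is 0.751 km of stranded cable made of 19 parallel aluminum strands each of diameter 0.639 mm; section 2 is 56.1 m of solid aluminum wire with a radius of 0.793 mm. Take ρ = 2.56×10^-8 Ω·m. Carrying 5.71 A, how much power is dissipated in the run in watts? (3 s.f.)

Section 1: A_strand = π(3.1950e-04)² = 3.207e-07 m²; R₁ = ρL/(N·A_s) = (2.56×10^-8)(751)/(19×3.207e-07) = 3.155 Ω
Section 2: A = πr² = π(7.9300e-04 m)² = 1.976e-06 m²
R₂ = (2.56×10^-8)(56.1)/(1.976e-06) = 0.727 Ω
R = R₁ + R₂ = 3.882 Ω
P = I²R = (5.71)² × 3.882 = 127 W

127 W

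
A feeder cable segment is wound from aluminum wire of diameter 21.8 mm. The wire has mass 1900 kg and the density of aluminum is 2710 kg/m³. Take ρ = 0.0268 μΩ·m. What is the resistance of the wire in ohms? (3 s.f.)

0.135 Ω

ρ = 0.0268 μΩ·m = 2.68×10^-8 Ω·m
A = π(d/2)² = π(1.0900e-02 m)² = 3.7325e-04 m²
L = m/(density·A) = 1900/(2710×3.7325e-04) = 1878 m
R = ρL/A = (2.68×10^-8)(1878)/(3.7325e-04) = 0.135 Ω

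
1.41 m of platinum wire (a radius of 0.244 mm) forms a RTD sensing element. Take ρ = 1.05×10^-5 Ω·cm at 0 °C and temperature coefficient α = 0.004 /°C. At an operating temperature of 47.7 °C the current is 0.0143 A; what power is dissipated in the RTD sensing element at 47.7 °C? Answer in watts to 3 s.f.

ρ = 1.05×10^-5 Ω·cm = 1.05×10^-7 Ω·m
A = πr² = π(2.4400e-04 m)² = 1.870e-07 m²
R₍0₎ = ρL/A = (1.05×10^-7)(1.41)/(1.870e-07) = 0.7916 Ω
R₍47.7₎ = R₍0₎(1 + αΔT) = 0.7916 × (1 + 0.004×47.7) = 0.9426 Ω
P = I²R = (0.0143)² × 0.9426 = 1.93×10^-4 W

1.93×10^-4 W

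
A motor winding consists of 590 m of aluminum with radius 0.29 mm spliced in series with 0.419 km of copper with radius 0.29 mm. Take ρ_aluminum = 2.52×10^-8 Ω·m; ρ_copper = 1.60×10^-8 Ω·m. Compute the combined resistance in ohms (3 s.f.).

Segment 1: A = πr² = π(2.9000e-04 m)² = 2.642e-07 m²
R₁ = ρL/A = (2.52×10^-8)(590)/(2.642e-07) = 56.27 Ω
R₂ = (1.60×10^-8)(419)/(2.642e-07) = 25.37 Ω
R = R₁ + R₂ = 81.6 Ω

81.6 Ω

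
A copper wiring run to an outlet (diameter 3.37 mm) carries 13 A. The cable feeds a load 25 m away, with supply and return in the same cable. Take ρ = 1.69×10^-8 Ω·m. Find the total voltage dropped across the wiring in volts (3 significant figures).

A = π(d/2)² = π(1.6850e-03 m)² = 8.920e-06 m²
Total conductor length (both ways) L = 2 × 25 = 50 m
R = ρL/A = (1.69×10^-8)(50)/(8.920e-06) = 0.09473 Ω
V = IR = 13 × 0.09473 = 1.23 V

1.23 V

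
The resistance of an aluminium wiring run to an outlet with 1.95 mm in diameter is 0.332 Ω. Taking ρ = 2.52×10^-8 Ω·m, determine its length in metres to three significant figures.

A = π(d/2)² = π(9.7500e-04 m)² = 2.986e-06 m²
L = RA/ρ = (0.332)(2.986e-06)/(2.52×10^-8) = 39.3 m

39.3 m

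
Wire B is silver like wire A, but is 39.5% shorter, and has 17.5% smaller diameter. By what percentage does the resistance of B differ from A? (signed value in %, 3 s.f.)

-11.1%

R ∝ L/d², so R_B/R_A = (1 − 39.5/100) × (1 − 17.5/100)⁻²
= 0.605 × 1.469 = 0.8889
(R_B − R_A)/R_A = 0.8889 − 1 = -11.1%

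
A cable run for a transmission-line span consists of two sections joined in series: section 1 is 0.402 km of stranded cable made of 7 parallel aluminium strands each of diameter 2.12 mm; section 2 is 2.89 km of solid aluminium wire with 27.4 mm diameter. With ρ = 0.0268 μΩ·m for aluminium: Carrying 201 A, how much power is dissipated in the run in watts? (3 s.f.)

ρ = 0.0268 μΩ·m = 2.68×10^-8 Ω·m
Section 1: A_strand = π(1.0600e-03)² = 3.530e-06 m²; R₁ = ρL/(N·A_s) = (2.68×10^-8)(402)/(7×3.530e-06) = 0.436 Ω
Section 2: A = π(d/2)² = π(1.3700e-02 m)² = 5.896e-04 m²
R₂ = (2.68×10^-8)(2890)/(5.896e-04) = 0.1314 Ω
R = R₁ + R₂ = 0.5674 Ω
P = I²R = (201)² × 0.5674 = 22900 W

22900 W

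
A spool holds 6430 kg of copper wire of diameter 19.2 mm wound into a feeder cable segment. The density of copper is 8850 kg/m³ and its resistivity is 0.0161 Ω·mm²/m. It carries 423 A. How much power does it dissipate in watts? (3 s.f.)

ρ = 0.0161 Ω·mm²/m = 1.61×10^-8 Ω·m
A = π(d/2)² = π(9.6000e-03 m)² = 2.8953e-04 m²
L = m/(density·A) = 6430/(8850×2.8953e-04) = 2509 m
R = ρL/A = (1.61×10^-8)(2509)/(2.8953e-04) = 0.1395 Ω
P = I²R = (423)² × 0.1395 = 25000 W

25000 W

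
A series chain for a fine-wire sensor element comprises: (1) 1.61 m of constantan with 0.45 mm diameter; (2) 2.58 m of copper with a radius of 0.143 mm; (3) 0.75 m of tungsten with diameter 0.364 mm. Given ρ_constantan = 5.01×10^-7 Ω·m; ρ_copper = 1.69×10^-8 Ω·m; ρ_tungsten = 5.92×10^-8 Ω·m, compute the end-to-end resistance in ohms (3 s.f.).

Seg 1: A = π(d/2)² = π(2.2500e-04 m)² = 1.590e-07 m²
R_1 = (5.01×10^-7)(1.61)/(1.590e-07) = 5.072 Ω
Seg 2: A = πr² = π(1.4300e-04 m)² = 6.424e-08 m²
R_2 = (1.69×10^-8)(2.58)/(6.424e-08) = 0.6787 Ω
Seg 3: A = π(d/2)² = π(1.8200e-04 m)² = 1.041e-07 m²
R_3 = (5.92×10^-8)(0.75)/(1.041e-07) = 0.4267 Ω
R_total = R_1 + R_2 + R_3 = 6.18 Ω

6.18 Ω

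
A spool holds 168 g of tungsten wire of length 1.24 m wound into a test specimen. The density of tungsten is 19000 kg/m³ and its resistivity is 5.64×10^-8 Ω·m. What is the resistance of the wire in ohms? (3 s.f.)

0.00981 Ω

A = m/(density·L) = 0.168/(19000×1.24) = 7.1307e-06 m²
R = ρL/A = (5.64×10^-8)(1.24)/(7.1307e-06) = 0.00981 Ω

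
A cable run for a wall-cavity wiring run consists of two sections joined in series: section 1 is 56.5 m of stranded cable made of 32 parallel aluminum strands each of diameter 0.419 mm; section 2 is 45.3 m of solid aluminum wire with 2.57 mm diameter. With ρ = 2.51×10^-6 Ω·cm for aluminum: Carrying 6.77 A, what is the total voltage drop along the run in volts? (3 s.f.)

3.66 V

ρ = 2.51×10^-6 Ω·cm = 2.51×10^-8 Ω·m
Section 1: A_strand = π(2.0950e-04)² = 1.379e-07 m²; R₁ = ρL/(N·A_s) = (2.51×10^-8)(56.5)/(32×1.379e-07) = 0.3214 Ω
Section 2: A = π(d/2)² = π(1.2850e-03 m)² = 5.187e-06 m²
R₂ = (2.51×10^-8)(45.3)/(5.187e-06) = 0.2192 Ω
R = R₁ + R₂ = 0.5406 Ω
V = IR = 6.77 × 0.5406 = 3.66 V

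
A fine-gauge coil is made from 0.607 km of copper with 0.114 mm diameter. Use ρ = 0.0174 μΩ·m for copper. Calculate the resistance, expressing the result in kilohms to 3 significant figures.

ρ = 0.0174 μΩ·m = 1.74×10^-8 Ω·m
A = π(d/2)² = π(5.7000e-05 m)² = 1.021e-08 m²
R = ρL/A = (1.74×10^-8)(607 m)/(1.021e-08 m²) = 1.03 kΩ

1.03 kΩ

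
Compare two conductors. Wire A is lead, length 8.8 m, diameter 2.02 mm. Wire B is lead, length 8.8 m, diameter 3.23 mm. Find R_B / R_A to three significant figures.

0.391

R ∝ ρL/d², so R_B/R_A = (d_A/d_B)²
= (2.02/3.23)² = 0.391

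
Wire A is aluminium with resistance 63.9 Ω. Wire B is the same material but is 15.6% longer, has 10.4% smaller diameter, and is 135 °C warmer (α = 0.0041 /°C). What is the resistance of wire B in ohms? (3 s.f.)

143 Ω

R ∝ ρL/d² with ρ ∝ (1+αΔT), so R_B/R_A = (1 + 15.6/100) × (1 − 10.4/100)⁻² × (1 + 0.0041×135)
= 1.156 × 1.246 × 1.554 = 2.237
R_B = 2.237 × 63.9 = 143 Ω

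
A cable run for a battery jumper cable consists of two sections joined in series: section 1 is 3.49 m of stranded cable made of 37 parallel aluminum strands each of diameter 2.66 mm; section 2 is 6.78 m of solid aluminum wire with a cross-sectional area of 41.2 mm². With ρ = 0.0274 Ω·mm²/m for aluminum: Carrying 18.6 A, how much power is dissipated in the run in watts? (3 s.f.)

1.72 W

ρ = 0.0274 Ω·mm²/m = 2.74×10^-8 Ω·m
Section 1: A_strand = π(1.3300e-03)² = 5.557e-06 m²; R₁ = ρL/(N·A_s) = (2.74×10^-8)(3.49)/(37×5.557e-06) = 4.651×10^-4 Ω
Section 2: A = 41.2 mm² = 4.120e-05 m²
R₂ = (2.74×10^-8)(6.78)/(4.120e-05) = 0.004509 Ω
R = R₁ + R₂ = 0.004974 Ω
P = I²R = (18.6)² × 0.004974 = 1.72 W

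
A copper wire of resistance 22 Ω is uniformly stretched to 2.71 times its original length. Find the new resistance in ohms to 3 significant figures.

162 Ω

Volume constant ⇒ A' = A/k with k = 2.71. R' = ρ(kL)/(A/k) = k²R.
R' = 7.344 × 22 = 162 Ω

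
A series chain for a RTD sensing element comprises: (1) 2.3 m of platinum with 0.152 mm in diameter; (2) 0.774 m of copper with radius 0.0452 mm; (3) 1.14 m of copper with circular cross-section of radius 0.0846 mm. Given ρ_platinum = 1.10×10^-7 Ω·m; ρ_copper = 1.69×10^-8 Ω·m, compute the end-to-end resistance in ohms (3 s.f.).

Seg 1: A = π(d/2)² = π(7.6000e-05 m)² = 1.815e-08 m²
R_1 = (1.10×10^-7)(2.3)/(1.815e-08) = 13.94 Ω
Seg 2: A = πr² = π(4.5200e-05 m)² = 6.418e-09 m²
R_2 = (1.69×10^-8)(0.774)/(6.418e-09) = 2.038 Ω
Seg 3: A = πr² = π(8.4600e-05 m)² = 2.248e-08 m²
R_3 = (1.69×10^-8)(1.14)/(2.248e-08) = 0.8568 Ω
R_total = R_1 + R_2 + R_3 = 16.8 Ω

16.8 Ω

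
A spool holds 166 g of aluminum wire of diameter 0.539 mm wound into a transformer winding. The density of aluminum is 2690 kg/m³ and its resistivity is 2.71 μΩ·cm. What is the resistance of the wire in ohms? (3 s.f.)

32.1 Ω

ρ = 2.71 μΩ·cm = 2.71×10^-8 Ω·m
A = π(d/2)² = π(2.6950e-04 m)² = 2.2817e-07 m²
L = m/(density·A) = 0.166/(2690×2.2817e-07) = 270.5 m
R = ρL/A = (2.71×10^-8)(270.5)/(2.2817e-07) = 32.1 Ω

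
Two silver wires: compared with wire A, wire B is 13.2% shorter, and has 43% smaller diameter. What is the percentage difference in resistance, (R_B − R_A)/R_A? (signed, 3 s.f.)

167%

R ∝ L/d², so R_B/R_A = (1 − 13.2/100) × (1 − 43/100)⁻²
= 0.868 × 3.078 = 2.672
(R_B − R_A)/R_A = 2.672 − 1 = 167%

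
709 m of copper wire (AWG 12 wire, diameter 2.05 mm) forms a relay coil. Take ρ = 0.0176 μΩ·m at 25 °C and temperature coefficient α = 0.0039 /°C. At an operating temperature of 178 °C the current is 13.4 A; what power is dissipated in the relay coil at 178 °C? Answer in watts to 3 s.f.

ρ = 0.0176 μΩ·m = 1.76×10^-8 Ω·m
A = π(2.05/2 mm)² = π(1.0250e-03 m)² = 3.301e-06 m²
R₍25₎ = ρL/A = (1.76×10^-8)(709)/(3.301e-06) = 3.781 Ω
R₍178₎ = R₍25₎(1 + αΔT) = 3.781 × (1 + 0.0039×153) = 6.036 Ω
P = I²R = (13.4)² × 6.036 = 1080 W

1080 W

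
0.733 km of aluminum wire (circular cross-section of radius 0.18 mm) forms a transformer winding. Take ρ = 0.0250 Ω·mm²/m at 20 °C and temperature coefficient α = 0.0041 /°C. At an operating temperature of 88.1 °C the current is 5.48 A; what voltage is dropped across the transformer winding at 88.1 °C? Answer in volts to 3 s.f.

1260 V

ρ = 0.0250 Ω·mm²/m = 2.50×10^-8 Ω·m
A = πr² = π(1.8000e-04 m)² = 1.018e-07 m²
R₍20₎ = ρL/A = (2.50×10^-8)(733)/(1.018e-07) = 180 Ω
R₍88.1₎ = R₍20₎(1 + αΔT) = 180 × (1 + 0.0041×68.1) = 230.3 Ω
V = IR = 5.48 × 230.3 = 1260 V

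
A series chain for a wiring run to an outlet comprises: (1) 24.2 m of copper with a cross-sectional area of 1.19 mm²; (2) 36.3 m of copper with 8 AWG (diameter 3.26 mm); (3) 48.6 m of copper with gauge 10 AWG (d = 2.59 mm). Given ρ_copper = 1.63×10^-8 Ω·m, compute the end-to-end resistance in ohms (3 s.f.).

0.553 Ω

Seg 1: A = 1.19 mm² = 1.190e-06 m²
R_1 = (1.63×10^-8)(24.2)/(1.190e-06) = 0.3315 Ω
Seg 2: A = π(3.26/2 mm)² = π(1.6300e-03 m)² = 8.347e-06 m²
R_2 = (1.63×10^-8)(36.3)/(8.347e-06) = 0.07089 Ω
Seg 3: A = π(2.59/2 mm)² = π(1.2950e-03 m)² = 5.269e-06 m²
R_3 = (1.63×10^-8)(48.6)/(5.269e-06) = 0.1504 Ω
R_total = R_1 + R_2 + R_3 = 0.553 Ω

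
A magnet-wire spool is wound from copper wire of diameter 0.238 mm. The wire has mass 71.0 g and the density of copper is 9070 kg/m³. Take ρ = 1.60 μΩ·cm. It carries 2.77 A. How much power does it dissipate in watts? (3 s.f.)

ρ = 1.60 μΩ·cm = 1.60×10^-8 Ω·m
A = π(d/2)² = π(1.1900e-04 m)² = 4.4488e-08 m²
L = m/(density·A) = 0.071/(9070×4.4488e-08) = 176 m
R = ρL/A = (1.60×10^-8)(176)/(4.4488e-08) = 63.28 Ω
P = I²R = (2.77)² × 63.28 = 486 W

486 W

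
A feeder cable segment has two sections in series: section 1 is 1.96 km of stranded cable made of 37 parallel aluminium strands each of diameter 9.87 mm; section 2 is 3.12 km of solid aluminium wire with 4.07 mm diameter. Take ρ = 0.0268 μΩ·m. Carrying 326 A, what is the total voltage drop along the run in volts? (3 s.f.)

ρ = 0.0268 μΩ·m = 2.68×10^-8 Ω·m
Section 1: A_strand = π(4.9350e-03)² = 7.651e-05 m²; R₁ = ρL/(N·A_s) = (2.68×10^-8)(1960)/(37×7.651e-05) = 0.01856 Ω
Section 2: A = π(d/2)² = π(2.0350e-03 m)² = 1.301e-05 m²
R₂ = (2.68×10^-8)(3120)/(1.301e-05) = 6.427 Ω
R = R₁ + R₂ = 6.446 Ω
V = IR = 326 × 6.446 = 2100 V

2100 V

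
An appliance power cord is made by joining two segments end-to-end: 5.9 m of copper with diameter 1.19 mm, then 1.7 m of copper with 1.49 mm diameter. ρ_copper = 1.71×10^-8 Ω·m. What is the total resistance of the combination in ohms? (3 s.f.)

0.107 Ω

Segment 1: A = π(d/2)² = π(5.9500e-04 m)² = 1.112e-06 m²
R₁ = ρL/A = (1.71×10^-8)(5.9)/(1.112e-06) = 0.09071 Ω
Segment 2: A = π(d/2)² = π(7.4500e-04 m)² = 1.744e-06 m²
R₂ = (1.71×10^-8)(1.7)/(1.744e-06) = 0.01667 Ω
R = R₁ + R₂ = 0.107 Ω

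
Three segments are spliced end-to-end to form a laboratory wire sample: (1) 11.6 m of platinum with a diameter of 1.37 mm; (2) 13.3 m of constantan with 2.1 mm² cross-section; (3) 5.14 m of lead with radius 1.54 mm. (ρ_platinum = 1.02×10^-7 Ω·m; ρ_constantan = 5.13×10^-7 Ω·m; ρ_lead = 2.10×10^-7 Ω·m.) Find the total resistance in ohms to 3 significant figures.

Seg 1: A = π(d/2)² = π(6.8500e-04 m)² = 1.474e-06 m²
R_1 = (1.02×10^-7)(11.6)/(1.474e-06) = 0.8027 Ω
Seg 2: A = 2.1 mm² = 2.100e-06 m²
R_2 = (5.13×10^-7)(13.3)/(2.100e-06) = 3.249 Ω
Seg 3: A = πr² = π(1.5400e-03 m)² = 7.451e-06 m²
R_3 = (2.10×10^-7)(5.14)/(7.451e-06) = 0.1449 Ω
R_total = R_1 + R_2 + R_3 = 4.20 Ω

4.20 Ω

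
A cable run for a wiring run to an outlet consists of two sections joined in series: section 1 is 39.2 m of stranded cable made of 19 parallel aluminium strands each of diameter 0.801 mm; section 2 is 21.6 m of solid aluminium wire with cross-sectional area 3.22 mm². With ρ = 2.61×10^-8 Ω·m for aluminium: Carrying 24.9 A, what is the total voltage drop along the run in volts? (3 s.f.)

Section 1: A_strand = π(4.0050e-04)² = 5.039e-07 m²; R₁ = ρL/(N·A_s) = (2.61×10^-8)(39.2)/(19×5.039e-07) = 0.1069 Ω
Section 2: A = 3.22 mm² = 3.220e-06 m²
R₂ = (2.61×10^-8)(21.6)/(3.220e-06) = 0.1751 Ω
R = R₁ + R₂ = 0.2819 Ω
V = IR = 24.9 × 0.2819 = 7.02 V

7.02 V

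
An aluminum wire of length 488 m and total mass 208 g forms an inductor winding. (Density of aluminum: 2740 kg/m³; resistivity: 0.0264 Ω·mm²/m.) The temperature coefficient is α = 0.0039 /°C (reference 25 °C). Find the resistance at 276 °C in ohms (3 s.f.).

164 Ω

ρ = 0.0264 Ω·mm²/m = 2.64×10^-8 Ω·m
A = m/(density·L) = 0.208/(2740×488) = 1.5556e-07 m²
R = ρL/A = (2.64×10^-8)(488)/(1.5556e-07) = 82.82 Ω
R(276 °C) = 82.82 × (1 + 0.0039×251) = 164 Ω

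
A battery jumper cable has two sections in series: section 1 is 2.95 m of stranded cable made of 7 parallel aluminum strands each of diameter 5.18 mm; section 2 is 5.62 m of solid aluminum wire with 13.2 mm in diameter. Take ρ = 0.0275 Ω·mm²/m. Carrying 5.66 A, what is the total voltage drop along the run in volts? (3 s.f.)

ρ = 0.0275 Ω·mm²/m = 2.75×10^-8 Ω·m
Section 1: A_strand = π(2.5900e-03)² = 2.107e-05 m²; R₁ = ρL/(N·A_s) = (2.75×10^-8)(2.95)/(7×2.107e-05) = 5.499×10^-4 Ω
Section 2: A = π(d/2)² = π(6.6000e-03 m)² = 1.368e-04 m²
R₂ = (2.75×10^-8)(5.62)/(1.368e-04) = 0.001129 Ω
R = R₁ + R₂ = 0.001679 Ω
V = IR = 5.66 × 0.001679 = 0.00950 V

0.00950 V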